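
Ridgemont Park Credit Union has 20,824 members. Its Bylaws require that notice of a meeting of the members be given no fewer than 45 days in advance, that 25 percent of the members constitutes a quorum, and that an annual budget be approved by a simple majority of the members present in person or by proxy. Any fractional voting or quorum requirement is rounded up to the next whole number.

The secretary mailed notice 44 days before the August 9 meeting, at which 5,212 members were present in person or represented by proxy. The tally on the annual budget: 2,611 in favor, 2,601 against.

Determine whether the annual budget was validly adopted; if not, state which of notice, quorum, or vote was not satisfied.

Invalid — notice requirement not satisfied.

Notice: 44 days given; 45 required. Not satisfied.
Quorum: 25% of 20,824 = 5,206; 5,212 present. Satisfied.
Vote: requires a majority of those present (5,212); a majority of 5212 is 2607, so 2,607 needed; 2,611 in favor. Satisfied.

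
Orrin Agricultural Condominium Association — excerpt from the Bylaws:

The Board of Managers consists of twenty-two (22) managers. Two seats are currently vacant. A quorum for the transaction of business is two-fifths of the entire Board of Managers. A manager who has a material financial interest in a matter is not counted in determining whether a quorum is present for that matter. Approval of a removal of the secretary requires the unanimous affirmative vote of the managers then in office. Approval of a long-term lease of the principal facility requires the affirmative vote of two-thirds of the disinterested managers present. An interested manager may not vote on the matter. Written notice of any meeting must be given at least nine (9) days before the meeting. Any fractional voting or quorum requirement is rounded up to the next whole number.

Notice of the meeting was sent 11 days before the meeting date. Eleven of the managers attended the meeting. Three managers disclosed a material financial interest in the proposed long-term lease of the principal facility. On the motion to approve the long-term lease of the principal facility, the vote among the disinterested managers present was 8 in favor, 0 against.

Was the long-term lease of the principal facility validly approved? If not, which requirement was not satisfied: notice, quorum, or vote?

Notice: 11 days given; 9 required (11 ≥ 9). Satisfied.
Quorum: 11 present, but the 3 interested managers do not count, leaving 8. Quorum is 9. Not satisfied.
Vote: the long-term lease of the principal facility requires two-thirds of the disinterested managers present (11 − 3 = 8). 2/3 of 8 = 5.33, rounded up to 6, so 6 affirmative votes are needed; 8 voted in favor. Satisfied. (Moot — without a quorum no business can be validly transacted.)

Invalid — quorum requirement not satisfied.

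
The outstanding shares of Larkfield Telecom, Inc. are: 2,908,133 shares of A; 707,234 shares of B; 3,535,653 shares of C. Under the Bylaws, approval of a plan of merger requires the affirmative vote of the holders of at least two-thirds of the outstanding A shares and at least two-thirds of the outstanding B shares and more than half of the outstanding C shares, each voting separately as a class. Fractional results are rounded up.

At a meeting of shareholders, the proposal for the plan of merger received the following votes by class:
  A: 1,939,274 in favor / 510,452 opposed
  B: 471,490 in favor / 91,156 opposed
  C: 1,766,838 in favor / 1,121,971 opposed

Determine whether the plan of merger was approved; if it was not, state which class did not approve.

Not approved — the C shares did not give the required vote.

A: 2/3 of 2908133 = 1938755.33, rounded up to 1938756; 1,938,756 required, 1,939,274 in favor — approved.
B: 2/3 of 707234 = 471489.33, rounded up to 471490; 471,490 required, 471,490 in favor — approved.
C: a majority of 3535653 is 1767827; 1,767,827 required, 1,766,838 in favor — not approved.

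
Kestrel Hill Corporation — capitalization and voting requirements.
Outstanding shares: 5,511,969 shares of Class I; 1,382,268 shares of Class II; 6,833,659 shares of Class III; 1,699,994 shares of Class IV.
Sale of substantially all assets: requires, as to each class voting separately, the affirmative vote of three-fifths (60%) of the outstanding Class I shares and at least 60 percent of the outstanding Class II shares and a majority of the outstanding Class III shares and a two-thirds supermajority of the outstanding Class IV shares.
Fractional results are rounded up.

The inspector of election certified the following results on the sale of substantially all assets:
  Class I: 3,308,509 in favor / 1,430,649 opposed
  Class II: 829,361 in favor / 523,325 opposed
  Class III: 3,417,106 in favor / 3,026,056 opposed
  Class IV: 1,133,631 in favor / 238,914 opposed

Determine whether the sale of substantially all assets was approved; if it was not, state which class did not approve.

Approved — every class gave the required vote.

Class I: 3/5 of 5511969 = 3307181.40, rounded up to 3307182; 3,307,182 required, 3,308,509 in favor — approved.
Class II: 3/5 of 1382268 = 829360.80, rounded up to 829361; 829,361 required, 829,361 in favor — approved.
Class III: a majority of 6833659 is 3416830; 3,416,830 required, 3,417,106 in favor — approved.
Class IV: 2/3 of 1699994 = 1133329.33, rounded up to 1133330; 1,133,330 required, 1,133,631 in favor — approved.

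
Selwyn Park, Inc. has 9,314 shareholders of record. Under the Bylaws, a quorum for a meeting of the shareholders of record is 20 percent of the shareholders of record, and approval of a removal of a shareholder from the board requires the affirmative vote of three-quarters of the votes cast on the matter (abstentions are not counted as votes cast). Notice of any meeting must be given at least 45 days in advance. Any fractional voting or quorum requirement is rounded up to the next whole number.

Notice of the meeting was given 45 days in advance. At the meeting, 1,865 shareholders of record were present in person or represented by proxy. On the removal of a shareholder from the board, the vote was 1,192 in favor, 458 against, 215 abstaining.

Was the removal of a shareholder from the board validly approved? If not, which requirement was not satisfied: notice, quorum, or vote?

Notice: 45 days given; 45 required. Satisfied.
Quorum: 20% of 9,314 = 1,862.80, rounded up to 1,863; 1,865 present. Satisfied.
Vote: requires three-fourths of the votes cast (1,865 − 215 abstaining = 1,650); 3/4 of 1650 = 1237.50, rounded up to 1238, so 1,238 needed; 1,192 in favor. Not satisfied.

Invalid — vote requirement not satisfied.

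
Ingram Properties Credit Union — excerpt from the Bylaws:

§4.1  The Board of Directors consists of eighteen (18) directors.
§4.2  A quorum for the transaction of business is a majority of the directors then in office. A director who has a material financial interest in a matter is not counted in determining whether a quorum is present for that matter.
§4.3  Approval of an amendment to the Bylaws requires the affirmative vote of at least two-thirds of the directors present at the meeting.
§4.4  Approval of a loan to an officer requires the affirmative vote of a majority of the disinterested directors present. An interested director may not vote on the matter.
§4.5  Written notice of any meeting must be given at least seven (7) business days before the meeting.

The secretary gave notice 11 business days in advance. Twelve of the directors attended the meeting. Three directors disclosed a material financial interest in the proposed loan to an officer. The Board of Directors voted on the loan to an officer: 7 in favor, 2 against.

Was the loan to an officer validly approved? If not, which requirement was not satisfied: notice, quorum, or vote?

Invalid — quorum requirement not satisfied.

Notice: 11 business days given; 7 required (11 ≥ 7). Satisfied.
Quorum: 12 present, but the 3 interested directors do not count, leaving 9. Quorum is 10. Not satisfied.
Vote: the loan to an officer requires a majority of the disinterested directors present (12 − 3 = 9). A majority of 9 is 5, so 5 affirmative votes are needed; 7 voted in favor. Satisfied. (Moot — without a quorum no business can be validly transacted.)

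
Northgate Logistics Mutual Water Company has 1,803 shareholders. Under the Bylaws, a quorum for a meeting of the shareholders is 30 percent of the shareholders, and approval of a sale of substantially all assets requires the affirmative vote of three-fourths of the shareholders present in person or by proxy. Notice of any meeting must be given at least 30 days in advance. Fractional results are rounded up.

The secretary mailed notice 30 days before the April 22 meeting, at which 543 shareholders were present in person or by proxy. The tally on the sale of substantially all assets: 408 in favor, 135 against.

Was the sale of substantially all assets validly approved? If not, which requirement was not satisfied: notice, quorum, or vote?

Notice: 30 days given; 30 required. Satisfied.
Quorum: 30% of 1,803 = 540.90, rounded up to 541; 543 present. Satisfied.
Vote: requires three-fourths of those present (543); 3/4 of 543 = 407.25, rounded up to 408, so 408 needed; 408 in favor. Satisfied.

Valid — all requirements satisfied.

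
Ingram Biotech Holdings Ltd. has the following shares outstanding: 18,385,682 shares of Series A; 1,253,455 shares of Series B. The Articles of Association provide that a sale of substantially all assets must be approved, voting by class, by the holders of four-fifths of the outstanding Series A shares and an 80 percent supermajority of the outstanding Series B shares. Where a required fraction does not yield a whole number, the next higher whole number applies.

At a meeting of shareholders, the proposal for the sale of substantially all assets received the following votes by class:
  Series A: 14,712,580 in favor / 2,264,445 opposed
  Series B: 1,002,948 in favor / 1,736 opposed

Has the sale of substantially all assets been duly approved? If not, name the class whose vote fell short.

Series A: 4/5 of 18385682 = 14708545.60, rounded up to 14708546; 14,708,546 required, 14,712,580 in favor — approved.
Series B: 4/5 of 1253455 = 1002764; 1,002,764 required, 1,002,948 in favor — approved.

Approved — every class gave the required vote.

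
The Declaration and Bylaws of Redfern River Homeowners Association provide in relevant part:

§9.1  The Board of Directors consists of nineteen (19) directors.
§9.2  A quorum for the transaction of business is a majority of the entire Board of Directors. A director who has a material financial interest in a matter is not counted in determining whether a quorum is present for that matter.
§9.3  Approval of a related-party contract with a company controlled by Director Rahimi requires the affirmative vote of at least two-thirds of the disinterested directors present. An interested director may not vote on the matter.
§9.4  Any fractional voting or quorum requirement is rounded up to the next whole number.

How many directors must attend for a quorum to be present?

10

A majority of 19 is 10.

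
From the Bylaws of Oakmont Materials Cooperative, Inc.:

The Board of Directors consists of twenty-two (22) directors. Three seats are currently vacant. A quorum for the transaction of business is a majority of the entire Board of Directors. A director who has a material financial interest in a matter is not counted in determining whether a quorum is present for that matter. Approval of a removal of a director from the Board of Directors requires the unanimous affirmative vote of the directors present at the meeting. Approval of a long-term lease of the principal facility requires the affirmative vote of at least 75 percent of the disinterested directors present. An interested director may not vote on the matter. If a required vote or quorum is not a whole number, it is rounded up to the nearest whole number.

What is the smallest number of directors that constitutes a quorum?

A majority of 22 is 12.

12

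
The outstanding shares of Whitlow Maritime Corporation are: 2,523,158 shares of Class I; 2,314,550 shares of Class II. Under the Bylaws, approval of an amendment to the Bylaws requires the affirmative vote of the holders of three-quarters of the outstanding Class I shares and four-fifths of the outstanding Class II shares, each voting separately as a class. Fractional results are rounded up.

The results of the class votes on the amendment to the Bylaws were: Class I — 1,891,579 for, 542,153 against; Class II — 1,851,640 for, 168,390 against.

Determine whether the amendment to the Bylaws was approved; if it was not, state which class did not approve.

Class I: 3/4 of 2523158 = 1892368.50, rounded up to 1892369; 1,892,369 required, 1,891,579 in favor — not approved.
Class II: 4/5 of 2314550 = 1851640; 1,851,640 required, 1,851,640 in favor — approved.

Not approved — the Class I shares did not give the required vote.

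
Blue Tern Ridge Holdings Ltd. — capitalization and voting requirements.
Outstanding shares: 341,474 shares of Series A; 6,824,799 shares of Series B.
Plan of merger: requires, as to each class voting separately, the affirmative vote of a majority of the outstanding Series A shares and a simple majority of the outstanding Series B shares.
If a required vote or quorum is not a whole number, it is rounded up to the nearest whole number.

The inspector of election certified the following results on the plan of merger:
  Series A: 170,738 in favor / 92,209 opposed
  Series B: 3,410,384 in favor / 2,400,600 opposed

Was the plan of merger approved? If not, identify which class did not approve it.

Series A: a majority of 341474 is 170738; 170,738 required, 170,738 in favor — approved.
Series B: a majority of 6824799 is 3412400; 3,412,400 required, 3,410,384 in favor — not approved.

Not approved — the Series B shares did not give the required vote.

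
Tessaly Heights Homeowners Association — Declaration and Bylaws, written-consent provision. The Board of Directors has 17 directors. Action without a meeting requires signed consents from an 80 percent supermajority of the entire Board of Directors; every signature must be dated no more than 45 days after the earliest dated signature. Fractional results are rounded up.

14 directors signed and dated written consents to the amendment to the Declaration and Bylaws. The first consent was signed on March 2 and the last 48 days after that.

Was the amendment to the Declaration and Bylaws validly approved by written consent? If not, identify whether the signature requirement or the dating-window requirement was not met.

Signatures required: an 80 percent supermajority of 17 — 4/5 of 17 = 13.60, rounded up to 14, so 14 needed; 14 signed. Sufficient.
Dating window: the latest signature is 48 days after the earliest; the limit is 45 days. Outside the window.

Not effective — dating-window requirement not satisfied.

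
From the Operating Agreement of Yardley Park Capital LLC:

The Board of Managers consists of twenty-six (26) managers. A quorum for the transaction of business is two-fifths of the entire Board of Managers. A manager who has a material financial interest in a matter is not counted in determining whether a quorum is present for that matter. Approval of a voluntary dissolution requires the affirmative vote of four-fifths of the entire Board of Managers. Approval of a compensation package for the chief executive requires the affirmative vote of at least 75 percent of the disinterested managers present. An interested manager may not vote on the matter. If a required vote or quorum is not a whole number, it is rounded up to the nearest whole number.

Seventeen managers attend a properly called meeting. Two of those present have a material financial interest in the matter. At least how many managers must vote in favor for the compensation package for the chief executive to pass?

The compensation package for the chief executive requires three-fourths of the disinterested managers present (17 − 2 = 15).
3/4 of 15 = 11.25, rounded up to 12.

12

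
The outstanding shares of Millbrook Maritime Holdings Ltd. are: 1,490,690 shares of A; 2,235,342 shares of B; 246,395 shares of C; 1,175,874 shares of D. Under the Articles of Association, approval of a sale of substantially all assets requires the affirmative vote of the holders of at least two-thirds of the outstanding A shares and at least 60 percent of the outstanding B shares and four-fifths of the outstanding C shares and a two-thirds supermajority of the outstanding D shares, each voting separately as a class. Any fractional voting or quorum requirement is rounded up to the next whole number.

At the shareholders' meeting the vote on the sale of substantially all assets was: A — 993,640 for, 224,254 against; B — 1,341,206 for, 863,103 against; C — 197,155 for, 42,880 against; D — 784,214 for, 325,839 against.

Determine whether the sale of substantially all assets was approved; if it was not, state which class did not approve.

Not approved — the A shares did not give the required vote.

A: 2/3 of 1490690 = 993793.33, rounded up to 993794; 993,794 required, 993,640 in favor — not approved.
B: 3/5 of 2235342 = 1341205.20, rounded up to 1341206; 1,341,206 required, 1,341,206 in favor — approved.
C: 4/5 of 246395 = 197116; 197,116 required, 197,155 in favor — approved.
D: 2/3 of 1175874 = 783916; 783,916 required, 784,214 in favor — approved.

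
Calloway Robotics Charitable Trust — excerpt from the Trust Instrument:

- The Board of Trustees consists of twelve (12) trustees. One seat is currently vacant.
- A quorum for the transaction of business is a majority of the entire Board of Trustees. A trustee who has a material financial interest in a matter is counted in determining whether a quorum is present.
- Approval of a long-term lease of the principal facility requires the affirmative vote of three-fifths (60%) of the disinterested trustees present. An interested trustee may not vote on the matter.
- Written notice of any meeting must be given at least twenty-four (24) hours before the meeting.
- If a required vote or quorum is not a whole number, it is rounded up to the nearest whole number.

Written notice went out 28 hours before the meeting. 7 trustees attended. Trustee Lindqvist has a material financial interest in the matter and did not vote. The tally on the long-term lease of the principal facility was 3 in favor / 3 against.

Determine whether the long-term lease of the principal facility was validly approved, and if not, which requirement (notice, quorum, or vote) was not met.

Invalid — vote requirement not satisfied.

Notice: 28 hours given; 24 required (28 ≥ 24). Satisfied.
Quorum: 7 present (interested trustees count toward quorum); quorum is 7. Satisfied.
Vote: the long-term lease of the principal facility requires three-fifths of the disinterested trustees present (7 − 1 = 6). 3/5 of 6 = 3.60, rounded up to 4, so 4 affirmative votes are needed; 3 voted in favor. Not satisfied.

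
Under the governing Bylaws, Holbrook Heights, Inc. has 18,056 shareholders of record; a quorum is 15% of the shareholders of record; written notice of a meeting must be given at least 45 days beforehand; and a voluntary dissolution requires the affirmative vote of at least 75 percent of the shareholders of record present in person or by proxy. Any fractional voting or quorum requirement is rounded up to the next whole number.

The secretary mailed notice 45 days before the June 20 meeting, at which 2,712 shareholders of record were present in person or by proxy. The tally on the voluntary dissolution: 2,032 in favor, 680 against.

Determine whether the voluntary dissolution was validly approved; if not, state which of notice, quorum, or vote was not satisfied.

Notice: 45 days given; 45 required. Satisfied.
Quorum: 15% of 18,056 = 2,708.40, rounded up to 2,709; 2,712 present. Satisfied.
Vote: requires three-fourths of those present (2,712); 3/4 of 2712 = 2034, so 2,034 needed; 2,032 in favor. Not satisfied.

Invalid — vote requirement not satisfied.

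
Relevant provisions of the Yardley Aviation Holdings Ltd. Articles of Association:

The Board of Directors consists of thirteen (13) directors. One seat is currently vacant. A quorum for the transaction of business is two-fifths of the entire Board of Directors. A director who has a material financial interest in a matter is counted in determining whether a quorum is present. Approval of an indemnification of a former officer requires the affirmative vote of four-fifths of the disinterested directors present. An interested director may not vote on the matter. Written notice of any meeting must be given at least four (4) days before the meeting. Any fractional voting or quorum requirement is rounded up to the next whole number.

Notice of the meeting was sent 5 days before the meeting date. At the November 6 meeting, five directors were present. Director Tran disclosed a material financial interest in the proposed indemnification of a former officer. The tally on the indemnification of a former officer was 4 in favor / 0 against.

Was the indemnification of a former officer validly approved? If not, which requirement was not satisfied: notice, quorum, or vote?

Invalid — quorum requirement not satisfied.

Notice: 5 days given; 4 required (5 ≥ 4). Satisfied.
Quorum: 5 present (interested directors count toward quorum); quorum is 6. Not satisfied.
Vote: the indemnification of a former officer requires four-fifths of the disinterested directors present (5 − 1 = 4). 4/5 of 4 = 3.20, rounded up to 4, so 4 affirmative votes are needed; 4 voted in favor. Satisfied. (Moot — without a quorum no business can be validly transacted.)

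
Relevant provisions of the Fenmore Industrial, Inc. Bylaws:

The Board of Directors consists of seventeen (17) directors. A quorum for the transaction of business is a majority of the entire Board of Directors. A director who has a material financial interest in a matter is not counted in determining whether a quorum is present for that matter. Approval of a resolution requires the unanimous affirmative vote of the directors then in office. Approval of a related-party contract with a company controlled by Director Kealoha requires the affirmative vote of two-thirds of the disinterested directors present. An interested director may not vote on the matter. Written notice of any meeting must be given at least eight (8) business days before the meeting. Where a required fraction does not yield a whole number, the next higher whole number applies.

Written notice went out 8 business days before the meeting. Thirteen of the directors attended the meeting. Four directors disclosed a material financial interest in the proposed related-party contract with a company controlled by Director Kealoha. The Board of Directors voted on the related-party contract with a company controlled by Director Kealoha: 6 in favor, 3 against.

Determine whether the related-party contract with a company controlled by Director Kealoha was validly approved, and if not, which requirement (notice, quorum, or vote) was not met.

Valid — all requirements satisfied.

Notice: 8 business days given; 8 required (8 ≥ 8). Satisfied.
Quorum: 13 present, but the 4 interested directors do not count, leaving 9. Quorum is 9. Satisfied.
Vote: the related-party contract with a company controlled by Director Kealoha requires two-thirds of the disinterested directors present (13 − 4 = 9). 2/3 of 9 = 6, so 6 affirmative votes are needed; 6 voted in favor. Satisfied.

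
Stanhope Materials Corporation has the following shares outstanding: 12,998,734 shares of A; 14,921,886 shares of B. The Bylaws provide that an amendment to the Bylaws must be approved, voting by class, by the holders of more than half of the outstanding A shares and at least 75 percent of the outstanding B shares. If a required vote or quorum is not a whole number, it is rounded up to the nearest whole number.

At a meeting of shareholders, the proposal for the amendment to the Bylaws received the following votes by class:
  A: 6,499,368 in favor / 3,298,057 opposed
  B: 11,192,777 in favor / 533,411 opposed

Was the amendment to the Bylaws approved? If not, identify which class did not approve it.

Approved — every class gave the required vote.

A: a majority of 12998734 is 6499368; 6,499,368 required, 6,499,368 in favor — approved.
B: 3/4 of 14921886 = 11191414.50, rounded up to 11191415; 11,191,415 required, 11,192,777 in favor — approved.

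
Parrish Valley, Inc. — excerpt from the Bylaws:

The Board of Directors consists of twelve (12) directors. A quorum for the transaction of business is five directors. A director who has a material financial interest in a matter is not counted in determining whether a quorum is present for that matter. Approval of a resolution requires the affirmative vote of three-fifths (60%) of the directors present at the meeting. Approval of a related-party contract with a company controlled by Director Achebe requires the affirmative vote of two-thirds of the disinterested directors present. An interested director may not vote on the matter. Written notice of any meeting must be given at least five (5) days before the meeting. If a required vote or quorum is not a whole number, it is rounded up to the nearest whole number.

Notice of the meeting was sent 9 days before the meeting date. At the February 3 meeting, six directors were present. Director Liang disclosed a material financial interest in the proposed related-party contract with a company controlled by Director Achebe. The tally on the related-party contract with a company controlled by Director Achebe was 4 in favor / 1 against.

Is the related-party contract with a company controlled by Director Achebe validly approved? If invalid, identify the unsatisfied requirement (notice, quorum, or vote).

Valid — all requirements satisfied.

Notice: 9 days given; 5 required (9 ≥ 5). Satisfied.
Quorum: 6 present, but the 1 interested director does not count, leaving 5. Quorum is 5. Satisfied.
Vote: the related-party contract with a company controlled by Director Achebe requires two-thirds of the disinterested directors present (6 − 1 = 5). 2/3 of 5 = 3.33, rounded up to 4, so 4 affirmative votes are needed; 4 voted in favor. Satisfied.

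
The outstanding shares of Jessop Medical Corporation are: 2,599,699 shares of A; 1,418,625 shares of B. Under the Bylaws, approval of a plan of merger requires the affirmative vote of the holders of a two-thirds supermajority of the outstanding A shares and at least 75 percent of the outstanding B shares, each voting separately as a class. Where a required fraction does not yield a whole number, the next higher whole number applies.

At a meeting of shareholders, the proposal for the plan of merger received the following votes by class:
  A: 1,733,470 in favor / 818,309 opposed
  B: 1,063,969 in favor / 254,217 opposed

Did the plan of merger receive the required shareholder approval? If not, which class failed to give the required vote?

Approved — every class gave the required vote.

A: 2/3 of 2599699 = 1733132.67, rounded up to 1733133; 1,733,133 required, 1,733,470 in favor — approved.
B: 3/4 of 1418625 = 1063968.75, rounded up to 1063969; 1,063,969 required, 1,063,969 in favor — approved.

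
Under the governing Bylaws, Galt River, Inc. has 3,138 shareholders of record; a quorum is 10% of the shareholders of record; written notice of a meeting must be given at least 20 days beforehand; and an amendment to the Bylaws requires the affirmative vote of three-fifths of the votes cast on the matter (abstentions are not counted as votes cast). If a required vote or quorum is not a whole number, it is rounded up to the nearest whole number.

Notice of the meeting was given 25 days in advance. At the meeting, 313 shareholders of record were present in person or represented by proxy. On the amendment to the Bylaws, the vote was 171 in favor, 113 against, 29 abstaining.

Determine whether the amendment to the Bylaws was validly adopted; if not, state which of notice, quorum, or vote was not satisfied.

Invalid — quorum requirement not satisfied.

Notice: 25 days given; 20 required. Satisfied.
Quorum: 10% of 3,138 = 313.80, rounded up to 314; 313 present. Not satisfied.
Vote: requires three-fifths of the votes cast (313 − 29 abstaining = 284); 3/5 of 284 = 170.40, rounded up to 171, so 171 needed; 171 in favor. Satisfied.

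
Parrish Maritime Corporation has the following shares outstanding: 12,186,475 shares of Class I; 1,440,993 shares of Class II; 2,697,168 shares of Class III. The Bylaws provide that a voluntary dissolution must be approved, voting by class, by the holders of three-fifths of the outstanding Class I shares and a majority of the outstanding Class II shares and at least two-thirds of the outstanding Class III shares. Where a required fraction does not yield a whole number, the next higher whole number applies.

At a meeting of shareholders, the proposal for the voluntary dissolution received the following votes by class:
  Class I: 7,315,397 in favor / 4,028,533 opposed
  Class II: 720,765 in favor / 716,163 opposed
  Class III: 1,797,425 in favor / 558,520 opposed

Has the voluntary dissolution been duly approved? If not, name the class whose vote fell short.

Class I: 3/5 of 12186475 = 7311885; 7,311,885 required, 7,315,397 in favor — approved.
Class II: a majority of 1440993 is 720497; 720,497 required, 720,765 in favor — approved.
Class III: 2/3 of 2697168 = 1798112; 1,798,112 required, 1,797,425 in favor — not approved.

Not approved — the Class III shares did not give the required vote.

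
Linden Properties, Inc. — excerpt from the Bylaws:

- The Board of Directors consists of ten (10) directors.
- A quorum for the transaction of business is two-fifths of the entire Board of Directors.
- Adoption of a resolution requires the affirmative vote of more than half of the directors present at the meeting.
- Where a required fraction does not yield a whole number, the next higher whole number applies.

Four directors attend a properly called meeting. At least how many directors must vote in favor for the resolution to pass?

The resolution requires a majority of the directors present (4).
A majority of 4 is 3.

3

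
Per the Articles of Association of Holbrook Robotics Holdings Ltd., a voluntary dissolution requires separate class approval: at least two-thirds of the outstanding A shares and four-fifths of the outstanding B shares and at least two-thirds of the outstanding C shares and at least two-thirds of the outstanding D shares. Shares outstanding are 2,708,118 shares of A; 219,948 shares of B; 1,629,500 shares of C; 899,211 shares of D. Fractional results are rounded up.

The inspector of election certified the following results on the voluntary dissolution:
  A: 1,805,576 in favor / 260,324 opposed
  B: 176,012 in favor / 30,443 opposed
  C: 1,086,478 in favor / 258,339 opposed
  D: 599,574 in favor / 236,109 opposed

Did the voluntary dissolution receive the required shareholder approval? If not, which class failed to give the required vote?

Approved — every class gave the required vote.

A: 2/3 of 2708118 = 1805412; 1,805,412 required, 1,805,576 in favor — approved.
B: 4/5 of 219948 = 175958.40, rounded up to 175959; 175,959 required, 176,012 in favor — approved.
C: 2/3 of 1629500 = 1086333.33, rounded up to 1086334; 1,086,334 required, 1,086,478 in favor — approved.
D: 2/3 of 899211 = 599474; 599,474 required, 599,574 in favor — approved.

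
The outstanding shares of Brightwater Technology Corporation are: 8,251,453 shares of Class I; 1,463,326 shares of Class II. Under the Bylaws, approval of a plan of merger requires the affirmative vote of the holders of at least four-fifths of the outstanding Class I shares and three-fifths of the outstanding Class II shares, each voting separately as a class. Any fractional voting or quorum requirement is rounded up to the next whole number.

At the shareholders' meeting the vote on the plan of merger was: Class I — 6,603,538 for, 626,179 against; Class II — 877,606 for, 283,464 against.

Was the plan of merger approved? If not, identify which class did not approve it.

Class I: 4/5 of 8251453 = 6601162.40, rounded up to 6601163; 6,601,163 required, 6,603,538 in favor — approved.
Class II: 3/5 of 1463326 = 877995.60, rounded up to 877996; 877,996 required, 877,606 in favor — not approved.

Not approved — the Class II shares did not give the required vote.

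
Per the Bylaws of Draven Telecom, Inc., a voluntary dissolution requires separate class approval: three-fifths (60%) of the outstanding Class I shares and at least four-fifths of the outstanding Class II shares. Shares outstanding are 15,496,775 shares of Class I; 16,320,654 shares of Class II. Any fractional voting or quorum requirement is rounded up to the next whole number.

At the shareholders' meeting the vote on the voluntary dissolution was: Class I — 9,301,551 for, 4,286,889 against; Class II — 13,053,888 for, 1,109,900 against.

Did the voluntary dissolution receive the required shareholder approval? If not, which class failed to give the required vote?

Class I: 3/5 of 15496775 = 9298065; 9,298,065 required, 9,301,551 in favor — approved.
Class II: 4/5 of 16320654 = 13056523.20, rounded up to 13056524; 13,056,524 required, 13,053,888 in favor — not approved.

Not approved — the Class II shares did not give the required vote.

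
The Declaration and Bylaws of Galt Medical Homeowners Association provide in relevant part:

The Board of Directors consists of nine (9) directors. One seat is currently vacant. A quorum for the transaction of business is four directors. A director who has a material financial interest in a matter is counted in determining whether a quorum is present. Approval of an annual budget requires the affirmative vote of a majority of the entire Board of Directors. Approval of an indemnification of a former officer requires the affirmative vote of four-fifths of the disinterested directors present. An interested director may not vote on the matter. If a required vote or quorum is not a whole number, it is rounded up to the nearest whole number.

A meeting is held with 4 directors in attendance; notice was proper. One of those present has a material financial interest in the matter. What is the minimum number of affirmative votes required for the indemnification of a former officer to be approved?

The indemnification of a former officer requires four-fifths of the disinterested directors present (4 − 1 = 3).
4/5 of 3 = 2.40, rounded up to 3.

3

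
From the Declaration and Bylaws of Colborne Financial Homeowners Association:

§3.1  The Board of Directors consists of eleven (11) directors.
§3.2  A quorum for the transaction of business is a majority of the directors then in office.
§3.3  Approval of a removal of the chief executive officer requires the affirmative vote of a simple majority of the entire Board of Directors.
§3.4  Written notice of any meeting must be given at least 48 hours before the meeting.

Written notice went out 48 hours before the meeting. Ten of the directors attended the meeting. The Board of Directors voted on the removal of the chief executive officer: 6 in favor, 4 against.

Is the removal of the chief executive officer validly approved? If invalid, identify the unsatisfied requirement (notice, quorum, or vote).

Notice: 48 hours given; 48 required (48 ≥ 48). Satisfied.
Quorum: 10 present; quorum is 6. Satisfied.
Vote: the removal of the chief executive officer requires a majority of the entire Board of Directors (11). A majority of 11 is 6, so 6 affirmative votes are needed; 6 voted in favor. Satisfied.

Valid — all requirements satisfied.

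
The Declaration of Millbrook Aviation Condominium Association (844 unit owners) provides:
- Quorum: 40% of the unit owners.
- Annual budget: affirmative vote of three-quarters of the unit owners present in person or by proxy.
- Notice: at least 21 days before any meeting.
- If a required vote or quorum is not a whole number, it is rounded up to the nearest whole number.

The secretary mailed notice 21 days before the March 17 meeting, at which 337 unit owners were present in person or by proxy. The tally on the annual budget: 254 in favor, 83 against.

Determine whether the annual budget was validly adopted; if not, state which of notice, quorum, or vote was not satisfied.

Invalid — quorum requirement not satisfied.

Notice: 21 days given; 21 required. Satisfied.
Quorum: 40% of 844 = 337.60, rounded up to 338; 337 present. Not satisfied.
Vote: requires three-fourths of those present (337); 3/4 of 337 = 252.75, rounded up to 253, so 253 needed; 254 in favor. Satisfied.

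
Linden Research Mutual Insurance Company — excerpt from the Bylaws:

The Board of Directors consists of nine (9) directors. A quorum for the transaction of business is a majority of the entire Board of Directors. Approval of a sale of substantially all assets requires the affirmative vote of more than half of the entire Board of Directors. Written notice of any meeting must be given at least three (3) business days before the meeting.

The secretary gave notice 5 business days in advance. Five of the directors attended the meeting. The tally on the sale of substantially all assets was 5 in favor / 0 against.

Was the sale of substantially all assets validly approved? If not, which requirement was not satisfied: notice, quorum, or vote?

Valid — all requirements satisfied.

Notice: 5 business days given; 3 required (5 ≥ 3). Satisfied.
Quorum: 5 present; quorum is 5. Satisfied.
Vote: the sale of substantially all assets requires a majority of the entire Board of Directors (9). A majority of 9 is 5, so 5 affirmative votes are needed; 5 voted in favor. Satisfied.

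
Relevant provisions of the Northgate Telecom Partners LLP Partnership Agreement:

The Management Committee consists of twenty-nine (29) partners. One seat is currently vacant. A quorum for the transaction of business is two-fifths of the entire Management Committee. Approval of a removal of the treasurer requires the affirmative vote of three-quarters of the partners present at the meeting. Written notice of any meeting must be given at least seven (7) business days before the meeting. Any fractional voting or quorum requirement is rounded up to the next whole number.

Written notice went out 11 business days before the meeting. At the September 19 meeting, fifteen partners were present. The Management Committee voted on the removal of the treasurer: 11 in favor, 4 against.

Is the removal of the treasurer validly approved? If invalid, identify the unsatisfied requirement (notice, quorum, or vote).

Invalid — vote requirement not satisfied.

Notice: 11 business days given; 7 required (11 ≥ 7). Satisfied.
Quorum: 15 present; quorum is 12. Satisfied.
Vote: the removal of the treasurer requires three-fourths of the partners present (15). 3/4 of 15 = 11.25, rounded up to 12, so 12 affirmative votes are needed; 11 voted in favor. Not satisfied.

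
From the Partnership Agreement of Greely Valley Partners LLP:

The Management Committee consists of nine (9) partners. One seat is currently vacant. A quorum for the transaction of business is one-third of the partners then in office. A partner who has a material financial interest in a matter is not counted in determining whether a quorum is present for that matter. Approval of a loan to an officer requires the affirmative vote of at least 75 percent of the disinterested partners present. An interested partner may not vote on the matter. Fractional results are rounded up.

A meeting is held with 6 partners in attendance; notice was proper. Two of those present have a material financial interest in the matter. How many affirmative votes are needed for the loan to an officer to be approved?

3

The loan to an officer requires three-fourths of the disinterested partners present (6 − 2 = 4).
3/4 of 4 = 3.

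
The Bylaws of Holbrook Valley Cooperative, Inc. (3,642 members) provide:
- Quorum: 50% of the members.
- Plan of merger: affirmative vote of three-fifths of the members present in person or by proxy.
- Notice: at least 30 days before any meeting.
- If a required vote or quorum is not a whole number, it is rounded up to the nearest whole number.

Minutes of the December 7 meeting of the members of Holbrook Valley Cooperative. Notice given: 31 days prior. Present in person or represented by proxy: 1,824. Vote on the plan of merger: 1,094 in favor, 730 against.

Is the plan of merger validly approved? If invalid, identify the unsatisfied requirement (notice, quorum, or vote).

Invalid — vote requirement not satisfied.

Notice: 31 days given; 30 required. Satisfied.
Quorum: 50% of 3,642 = 1,821; 1,824 present. Satisfied.
Vote: requires three-fifths of those present (1,824); 3/5 of 1824 = 1094.40, rounded up to 1095, so 1,095 needed; 1,094 in favor. Not satisfied.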